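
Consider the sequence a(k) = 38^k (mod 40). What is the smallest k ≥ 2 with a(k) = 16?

We have a(1) = 38; a(2) = 4; a(3) = 32; a(4) = 16; a(5) = 8; a(6) = 24; a(7) = 32.
Since a(7) = a(3) = 32, the sequence is eventually periodic: after a pre-period of length 2 it cycles with period 4.
The value 16 first appears (with k ≥ 2) at a(4).

4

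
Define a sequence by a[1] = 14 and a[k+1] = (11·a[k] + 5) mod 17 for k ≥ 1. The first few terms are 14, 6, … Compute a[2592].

a[1] = 14, a[2] = 6, a[3] = 3, a[4] = 4, a[5] = 15, a[6] = 0, a[7] = 5, a[8] = 9, a[9] = 2, a[10] = 10, a[11] = 13, a[12] = 12, a[13] = 1, a[14] = 16, a[15] = 11, a[16] = 7, a[17] = 14.
The sequence repeats with period 16.
(2592 - 1) mod 16 = 15, so a[2592] = a[16] = 7.

7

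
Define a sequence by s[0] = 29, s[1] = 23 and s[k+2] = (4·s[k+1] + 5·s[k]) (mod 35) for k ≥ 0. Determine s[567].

13

We have s[0] = 29, s[1] = 23, s[2] = 27, s[3] = 13, s[4] = 12, s[5] = 8, s[6] = 22, s[7] = 23, s[8] = 27.
Since (s[7], s[8]) = (s[1], s[2]) = (23, 27) (two consecutive terms determine the rest), the sequence is eventually periodic: after a pre-period of length 1 it cycles with period 6.
For k ≥ 1, s[k] depends only on (k - 1) mod 6. (567 - 1) mod 6 = 2, so s[567] = s[3] = 13.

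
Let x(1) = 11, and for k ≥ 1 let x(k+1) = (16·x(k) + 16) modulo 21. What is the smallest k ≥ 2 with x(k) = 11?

Computing terms: x(1) = 11; x(2) = 3; x(3) = 1; x(4) = 11.
Since x(4) = x(1) = 11, the sequence is periodic with period 3.
The value 11 next appears (with k ≥ 2) at x(4).

4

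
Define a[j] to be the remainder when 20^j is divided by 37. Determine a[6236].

33

Computing terms: a[0] = 1, a[1] = 20, a[2] = 30, a[3] = 8, a[4] = 12, a[5] = 18, a[6] = 27, a[7] = 22, a[8] = 33, a[9] = 31, a[10] = 28, a[11] = 5, a[12] = 26, a[13] = 2, a[14] = 3, a[15] = 23, a[16] = 16, a[17] = 24, a[18] = 36, a[19] = 17, a[20] = 7, a[21] = 29, a[22] = 25, a[23] = 19, a[24] = 10, a[25] = 15, a[26] = 4, a[27] = 6, a[28] = 9, a[29] = 32, a[30] = 11, a[31] = 35, a[32] = 34, a[33] = 14, a[34] = 21, a[35] = 13, a[36] = 1.
The sequence repeats with period 36.
(6236 - 0) mod 36 = 8, so a[6236] = a[8] = 33.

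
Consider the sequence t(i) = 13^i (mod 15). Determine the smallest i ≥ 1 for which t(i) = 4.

We have t(0) = 1; t(1) = 13; t(2) = 4; t(3) = 7; t(4) = 1.
Since t(4) = t(0) = 1, the sequence is periodic with period 4.
The value 4 first appears (with i ≥ 1) at t(2).

2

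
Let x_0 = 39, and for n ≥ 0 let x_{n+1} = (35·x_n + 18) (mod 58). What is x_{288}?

Computing terms: x_0 = 39,  x_1 = 49,  x_2 = 51,  x_3 = 5,  x_4 = 19,  x_5 = 45,  x_6 = 27,  x_7 = 35,  x_8 = 25,  x_9 = 23,  x_{10} = 11,  x_{11} = 55,  x_{12} = 29,  x_{13} = 47,  x_{14} = 39.
Since x_{14} = x_0 = 39, the sequence is periodic with period 14.
So x_{288} = x_{0 + ((288-0) mod 14)} = x_8 = 25.

25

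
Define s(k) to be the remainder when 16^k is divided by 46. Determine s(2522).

2

s(1) = 16, s(2) = 26, s(3) = 2, s(4) = 32, s(5) = 6, s(6) = 4, s(7) = 18, s(8) = 12, s(9) = 8, s(10) = 36, s(11) = 24, s(12) = 16.
The sequence repeats with period 11.
(2522 - 1) mod 11 = 2, so s(2522) = s(3) = 2.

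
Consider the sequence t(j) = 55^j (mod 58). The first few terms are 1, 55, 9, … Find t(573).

t(0) = 1; t(1) = 55; t(2) = 9; t(3) = 31; t(4) = 23; t(5) = 47; t(6) = 33; t(7) = 17; t(8) = 7; t(9) = 37; t(10) = 5; t(11) = 43; t(12) = 45; t(13) = 39; t(14) = 57; t(15) = 3; t(16) = 49; t(17) = 27; t(18) = 35; t(19) = 11; t(20) = 25; t(21) = 41; t(22) = 51; t(23) = 21; t(24) = 53; t(25) = 15; t(26) = 13; t(27) = 19; t(28) = 1.
Since t(28) = t(0) = 1, the sequence is periodic with period 28.
(573 - 0) mod 28 = 13, so t(573) = t(13) = 39.

39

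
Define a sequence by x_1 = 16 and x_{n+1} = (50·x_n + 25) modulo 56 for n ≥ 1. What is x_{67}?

Computing terms: x_1 = 16; x_2 = 41; x_3 = 3; x_4 = 7; x_5 = 39; x_6 = 15; x_7 = 47; x_8 = 23; x_9 = 55; x_{10} = 31; x_{11} = 7.
Since x_{11} = x_4 = 7, the sequence is eventually periodic: after a pre-period of length 3 it cycles with period 7.
For n ≥ 4, x_n depends only on (n - 4) mod 7. (67 - 4) mod 7 = 0, so x_{67} = x_4 = 7.

7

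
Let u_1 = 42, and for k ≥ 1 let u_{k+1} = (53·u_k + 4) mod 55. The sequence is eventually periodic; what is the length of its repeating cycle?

20

We have u_1 = 42; u_2 = 30; u_3 = 54; u_4 = 6; u_5 = 47; u_6 = 20; u_7 = 19; u_8 = 21; u_9 = 17; u_{10} = 25; u_{11} = 9; u_{12} = 41; u_{13} = 32; u_{14} = 50; u_{15} = 14; u_{16} = 31; u_{17} = 52; u_{18} = 10; u_{19} = 39; u_{20} = 36; u_{21} = 42.
The sequence repeats with period 20.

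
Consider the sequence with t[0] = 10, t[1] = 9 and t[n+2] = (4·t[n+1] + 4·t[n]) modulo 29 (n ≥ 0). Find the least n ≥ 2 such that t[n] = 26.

10

t[0] = 10,  t[1] = 9,  t[2] = 18,  t[3] = 21,  t[4] = 11,  t[5] = 12,  t[6] = 5,  t[7] = 10,  t[8] = 2,  t[9] = 19,  t[10] = 26,  t[11] = 6,  t[12] = 12,  t[13] = 14,  t[14] = 17,  t[15] = 8,  t[16] = 13,  t[17] = 26,  t[18] = 11,  t[19] = 3,  t[20] = 27,  t[21] = 4,  t[22] = 8,  t[23] = 19,  t[24] = 21,  t[25] = 15,  t[26] = 28,  t[27] = 27,  t[28] = 17,  t[29] = 2,  t[30] = 18,  t[31] = 22,  t[32] = 15,  t[33] = 3,  t[34] = 14,  t[35] = 10,  t[36] = 9.
Since (t[35], t[36]) = (t[0], t[1]) = (10, 9) (two consecutive terms determine the rest), the sequence is periodic with period 35.
The value 26 first appears (with n ≥ 2) at t[10].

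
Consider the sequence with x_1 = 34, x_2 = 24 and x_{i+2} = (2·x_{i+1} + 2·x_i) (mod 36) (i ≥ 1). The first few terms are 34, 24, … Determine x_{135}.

32

Computing terms: x_1 = 34,  x_2 = 24,  x_3 = 8,  x_4 = 28,  x_5 = 0,  x_6 = 20,  x_7 = 4,  x_8 = 12,  x_9 = 32,  x_{10} = 16,  x_{11} = 24,  x_{12} = 8.
Since (x_{11}, x_{12}) = (x_2, x_3) = (24, 8) (two consecutive terms determine the rest), the sequence is eventually periodic: after a pre-period of length 1 it cycles with period 9.
For i ≥ 2, x_i depends only on (i - 2) mod 9. (135 - 2) mod 9 = 7, so x_{135} = x_9 = 32.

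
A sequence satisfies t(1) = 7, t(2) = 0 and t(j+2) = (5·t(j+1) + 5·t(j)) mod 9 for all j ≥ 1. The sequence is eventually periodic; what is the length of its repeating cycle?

Computing terms: t(1) = 7; t(2) = 0; t(3) = 8; t(4) = 4; t(5) = 6; t(6) = 5; t(7) = 1; t(8) = 3; t(9) = 2; t(10) = 7; t(11) = 0.
Since (t(10), t(11)) = (t(1), t(2)) = (7, 0) (two consecutive terms determine the rest), the sequence is periodic with period 9.

9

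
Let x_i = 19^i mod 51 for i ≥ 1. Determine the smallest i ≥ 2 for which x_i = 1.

Computing terms: x_1 = 19, x_2 = 4, x_3 = 25, x_4 = 16, x_5 = 49, x_6 = 13, x_7 = 43, x_8 = 1, x_9 = 19.
Since x_9 = x_1 = 19, the sequence is periodic with period 8.
The value 1 first appears (with i ≥ 2) at x_8.

8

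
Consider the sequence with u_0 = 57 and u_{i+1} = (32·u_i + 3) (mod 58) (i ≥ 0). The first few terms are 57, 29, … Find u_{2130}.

3

u_0 = 57; u_1 = 29; u_2 = 3; u_3 = 41; u_4 = 39; u_5 = 33; u_6 = 15; u_7 = 19; u_8 = 31; u_9 = 9; u_{10} = 1; u_{11} = 35; u_{12} = 21; u_{13} = 37; u_{14} = 27; u_{15} = 55; u_{16} = 23; u_{17} = 43; u_{18} = 45; u_{19} = 51; u_{20} = 11; u_{21} = 7; u_{22} = 53; u_{23} = 17; u_{24} = 25; u_{25} = 49; u_{26} = 5; u_{27} = 47; u_{28} = 57.
The sequence repeats with period 28.
(2130 - 0) mod 28 = 2, so u_{2130} = u_2 = 3.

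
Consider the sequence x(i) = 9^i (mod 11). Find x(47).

x(1) = 9,  x(2) = 4,  x(3) = 3,  x(4) = 5,  x(5) = 1,  x(6) = 9.
The sequence repeats with period 5.
(47 - 1) mod 5 = 1, so x(47) = x(2) = 4.

4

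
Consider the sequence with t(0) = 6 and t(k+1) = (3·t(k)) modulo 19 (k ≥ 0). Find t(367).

12

Listing terms: t(0) = 6; t(1) = 18; t(2) = 16; t(3) = 10; t(4) = 11; t(5) = 14; t(6) = 4; t(7) = 12; t(8) = 17; t(9) = 13; t(10) = 1; t(11) = 3; t(12) = 9; t(13) = 8; t(14) = 5; t(15) = 15; t(16) = 7; t(17) = 2; t(18) = 6.
Since t(18) = t(0) = 6, the sequence is periodic with period 18.
(367 - 0) mod 18 = 7, so t(367) = t(7) = 12.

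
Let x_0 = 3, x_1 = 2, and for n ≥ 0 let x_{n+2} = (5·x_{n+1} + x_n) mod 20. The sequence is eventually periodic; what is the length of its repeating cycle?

6

Computing terms: x_0 = 3; x_1 = 2; x_2 = 13; x_3 = 7; x_4 = 8; x_5 = 7; x_6 = 3; x_7 = 2.
The sequence repeats with period 6.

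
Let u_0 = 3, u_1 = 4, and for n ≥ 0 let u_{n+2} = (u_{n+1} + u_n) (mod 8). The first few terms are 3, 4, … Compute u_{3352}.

2

u_0 = 3; u_1 = 4; u_2 = 7; u_3 = 3; u_4 = 2; u_5 = 5; u_6 = 7; u_7 = 4; u_8 = 3; u_9 = 7; u_{10} = 2; u_{11} = 1; u_{12} = 3; u_{13} = 4.
Since (u_{12}, u_{13}) = (u_0, u_1) = (3, 4) (two consecutive terms determine the rest), the sequence is periodic with period 12.
(3352 - 0) mod 12 = 4, so u_{3352} = u_4 = 2.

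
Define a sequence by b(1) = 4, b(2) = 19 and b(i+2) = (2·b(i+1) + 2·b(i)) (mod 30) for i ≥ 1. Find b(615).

b(1) = 4,  b(2) = 19,  b(3) = 16,  b(4) = 10,  b(5) = 22,  b(6) = 4,  b(7) = 22,  b(8) = 22,  b(9) = 28,  b(10) = 10,  b(11) = 16,  b(12) = 22,  b(13) = 16,  b(14) = 16,  b(15) = 4,  b(16) = 10,  b(17) = 28,  b(18) = 16,  b(19) = 28,  b(20) = 28,  b(21) = 22,  b(22) = 10,  b(23) = 4,  b(24) = 28,  b(25) = 4,  b(26) = 4,  b(27) = 16,  b(28) = 10.
Since (b(27), b(28)) = (b(3), b(4)) = (16, 10) (two consecutive terms determine the rest), the sequence is eventually periodic: after a pre-period of length 2 it cycles with period 24.
For i ≥ 3, b(i) depends only on (i - 3) mod 24. (615 - 3) mod 24 = 12, so b(615) = b(15) = 4.

4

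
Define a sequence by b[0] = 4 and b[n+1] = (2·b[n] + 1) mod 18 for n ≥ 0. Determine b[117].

3

b[0] = 4,  b[1] = 9,  b[2] = 1,  b[3] = 3,  b[4] = 7,  b[5] = 15,  b[6] = 13,  b[7] = 9.
Since b[7] = b[1] = 9, the sequence is eventually periodic: after a pre-period of length 1 it cycles with period 6.
For n ≥ 1, b[n] depends only on (n - 1) mod 6. (117 - 1) mod 6 = 2, so b[117] = b[3] = 3.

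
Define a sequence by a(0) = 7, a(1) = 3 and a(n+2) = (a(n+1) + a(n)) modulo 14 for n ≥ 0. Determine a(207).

3

Computing terms: a(0) = 7; a(1) = 3; a(2) = 10; a(3) = 13; a(4) = 9; a(5) = 8; a(6) = 3; a(7) = 11; a(8) = 0; a(9) = 11; a(10) = 11; a(11) = 8; a(12) = 5; a(13) = 13; a(14) = 4; a(15) = 3; a(16) = 7; a(17) = 10; a(18) = 3; a(19) = 13; a(20) = 2; a(21) = 1; a(22) = 3; a(23) = 4; a(24) = 7; a(25) = 11; a(26) = 4; a(27) = 1; a(28) = 5; a(29) = 6; a(30) = 11; a(31) = 3; a(32) = 0; a(33) = 3; a(34) = 3; a(35) = 6; a(36) = 9; a(37) = 1; a(38) = 10; a(39) = 11; a(40) = 7; a(41) = 4; a(42) = 11; a(43) = 1; a(44) = 12; a(45) = 13; a(46) = 11; a(47) = 10; a(48) = 7; a(49) = 3.
The sequence repeats with period 48.
So a(207) = a(0 + ((207-0) mod 48)) = a(15) = 3.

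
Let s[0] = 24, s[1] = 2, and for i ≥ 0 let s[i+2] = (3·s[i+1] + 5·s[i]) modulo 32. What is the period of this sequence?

s[0] = 24, s[1] = 2, s[2] = 30, s[3] = 4, s[4] = 2, s[5] = 26, s[6] = 24, s[7] = 10, s[8] = 22, s[9] = 20, s[10] = 10, s[11] = 2, s[12] = 24, s[13] = 18, s[14] = 14, s[15] = 4, s[16] = 18, s[17] = 10, s[18] = 24, s[19] = 26, s[20] = 6, s[21] = 20, s[22] = 26, s[23] = 18, s[24] = 24, s[25] = 2.
The sequence repeats with period 24.

24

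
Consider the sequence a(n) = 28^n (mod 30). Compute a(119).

22

a(1) = 28, a(2) = 4, a(3) = 22, a(4) = 16, a(5) = 28.
The sequence repeats with period 4.
So a(119) = a(1 + ((119-1) mod 4)) = a(3) = 22.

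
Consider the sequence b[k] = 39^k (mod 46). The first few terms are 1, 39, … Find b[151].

35

Computing terms: b[0] = 1, b[1] = 39, b[2] = 3, b[3] = 25, b[4] = 9, b[5] = 29, b[6] = 27, b[7] = 41, b[8] = 35, b[9] = 31, b[10] = 13, b[11] = 1.
Since b[11] = b[0] = 1, the sequence is periodic with period 11.
(151 - 0) mod 11 = 8, so b[151] = b[8] = 35.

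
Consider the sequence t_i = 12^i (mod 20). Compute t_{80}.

16

We have t_0 = 1; t_1 = 12; t_2 = 4; t_3 = 8; t_4 = 16; t_5 = 12.
Since t_5 = t_1 = 12, the sequence is eventually periodic: after a pre-period of length 1 it cycles with period 4.
For i ≥ 1, t_i depends only on (i - 1) mod 4. (80 - 1) mod 4 = 3, so t_{80} = t_4 = 16.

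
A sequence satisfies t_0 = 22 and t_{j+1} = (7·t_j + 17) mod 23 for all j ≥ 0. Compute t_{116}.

16

Computing terms: t_0 = 22,  t_1 = 10,  t_2 = 18,  t_3 = 5,  t_4 = 6,  t_5 = 13,  t_6 = 16,  t_7 = 14,  t_8 = 0,  t_9 = 17,  t_{10} = 21,  t_{11} = 3,  t_{12} = 15,  t_{13} = 7,  t_{14} = 20,  t_{15} = 19,  t_{16} = 12,  t_{17} = 9,  t_{18} = 11,  t_{19} = 2,  t_{20} = 8,  t_{21} = 4,  t_{22} = 22.
Since t_{22} = t_0 = 22, the sequence is periodic with period 22.
(116 - 0) mod 22 = 6, so t_{116} = t_6 = 16.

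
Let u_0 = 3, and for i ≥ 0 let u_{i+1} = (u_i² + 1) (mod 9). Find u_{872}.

Computing terms: u_0 = 3,  u_1 = 1,  u_2 = 2,  u_3 = 5,  u_4 = 8,  u_5 = 2.
Since u_5 = u_2 = 2, the sequence is eventually periodic: after a pre-period of length 2 it cycles with period 3.
For i ≥ 2, u_i depends only on (i - 2) mod 3. (872 - 2) mod 3 = 0, so u_{872} = u_2 = 2.

2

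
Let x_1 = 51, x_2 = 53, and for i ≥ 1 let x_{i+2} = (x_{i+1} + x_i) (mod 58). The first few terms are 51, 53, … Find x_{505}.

x_1 = 51,  x_2 = 53,  x_3 = 46,  x_4 = 41,  x_5 = 29,  x_6 = 12,  x_7 = 41,  x_8 = 53,  x_9 = 36,  x_{10} = 31,  x_{11} = 9,  x_{12} = 40,  x_{13} = 49,  x_{14} = 31,  x_{15} = 22,  x_{16} = 53,  x_{17} = 17,  x_{18} = 12,  x_{19} = 29,  x_{20} = 41,  x_{21} = 12,  x_{22} = 53,  x_{23} = 7,  x_{24} = 2,  x_{25} = 9,  x_{26} = 11,  x_{27} = 20,  x_{28} = 31,  x_{29} = 51,  x_{30} = 24,  x_{31} = 17,  x_{32} = 41,  x_{33} = 0,  x_{34} = 41,  x_{35} = 41,  x_{36} = 24,  x_{37} = 7,  x_{38} = 31,  x_{39} = 38,  x_{40} = 11,  x_{41} = 49,  x_{42} = 2,  x_{43} = 51,  x_{44} = 53.
The sequence repeats with period 42.
(505 - 1) mod 42 = 0, so x_{505} = x_1 = 51.

51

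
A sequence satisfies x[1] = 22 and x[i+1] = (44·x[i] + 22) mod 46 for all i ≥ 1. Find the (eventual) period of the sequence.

Computing terms: x[1] = 22; x[2] = 24; x[3] = 20; x[4] = 28; x[5] = 12; x[6] = 44; x[7] = 26; x[8] = 16; x[9] = 36; x[10] = 42; x[11] = 30; x[12] = 8; x[13] = 6; x[14] = 10; x[15] = 2; x[16] = 18; x[17] = 32; x[18] = 4; x[19] = 14; x[20] = 40; x[21] = 34; x[22] = 0; x[23] = 22.
The sequence repeats with period 22.

22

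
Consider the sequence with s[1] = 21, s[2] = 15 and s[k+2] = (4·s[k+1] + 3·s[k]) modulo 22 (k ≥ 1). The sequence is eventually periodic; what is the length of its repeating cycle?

40

Listing terms: s[1] = 21, s[2] = 15, s[3] = 13, s[4] = 9, s[5] = 9, s[6] = 19, s[7] = 15, s[8] = 7, s[9] = 7, s[10] = 5, s[11] = 19, s[12] = 3, s[13] = 3, s[14] = 21, s[15] = 5, s[16] = 17, s[17] = 17, s[18] = 9, s[19] = 21, s[20] = 1, s[21] = 1, s[22] = 7, s[23] = 9, s[24] = 13, s[25] = 13, s[26] = 3, s[27] = 7, s[28] = 15, s[29] = 15, s[30] = 17, s[31] = 3, s[32] = 19, s[33] = 19, s[34] = 1, s[35] = 17, s[36] = 5, s[37] = 5, s[38] = 13, s[39] = 1, s[40] = 21, s[41] = 21, s[42] = 15.
The sequence repeats with period 40.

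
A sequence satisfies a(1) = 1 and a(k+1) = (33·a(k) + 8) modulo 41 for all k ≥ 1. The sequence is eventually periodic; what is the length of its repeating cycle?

20

a(1) = 1; a(2) = 0; a(3) = 8; a(4) = 26; a(5) = 5; a(6) = 9; a(7) = 18; a(8) = 28; a(9) = 30; a(10) = 14; a(11) = 19; a(12) = 20; a(13) = 12; a(14) = 35; a(15) = 15; a(16) = 11; a(17) = 2; a(18) = 33; a(19) = 31; a(20) = 6; a(21) = 1.
The sequence repeats with period 20.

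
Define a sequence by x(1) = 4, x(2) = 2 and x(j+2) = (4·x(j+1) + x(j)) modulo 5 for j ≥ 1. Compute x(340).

1

We have x(1) = 4, x(2) = 2, x(3) = 2, x(4) = 0, x(5) = 2, x(6) = 3, x(7) = 4, x(8) = 4, x(9) = 0, x(10) = 4, x(11) = 1, x(12) = 3, x(13) = 3, x(14) = 0, x(15) = 3, x(16) = 2, x(17) = 1, x(18) = 1, x(19) = 0, x(20) = 1, x(21) = 4, x(22) = 2.
Since (x(21), x(22)) = (x(1), x(2)) = (4, 2) (two consecutive terms determine the rest), the sequence is periodic with period 20.
(340 - 1) mod 20 = 19, so x(340) = x(20) = 1.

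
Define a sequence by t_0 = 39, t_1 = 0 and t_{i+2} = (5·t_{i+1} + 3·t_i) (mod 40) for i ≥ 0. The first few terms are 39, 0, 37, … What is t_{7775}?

15

Listing terms: t_0 = 39, t_1 = 0, t_2 = 37, t_3 = 25, t_4 = 36, t_5 = 15, t_6 = 23, t_7 = 0, t_8 = 29, t_9 = 25, t_{10} = 12, t_{11} = 15, t_{12} = 31, t_{13} = 0, t_{14} = 13, t_{15} = 25, t_{16} = 4, t_{17} = 15, t_{18} = 7, t_{19} = 0, t_{20} = 21, t_{21} = 25, t_{22} = 28, t_{23} = 15, t_{24} = 39, t_{25} = 0.
Since (t_{24}, t_{25}) = (t_0, t_1) = (39, 0) (two consecutive terms determine the rest), the sequence is periodic with period 24.
(7775 - 0) mod 24 = 23, so t_{7775} = t_{23} = 15.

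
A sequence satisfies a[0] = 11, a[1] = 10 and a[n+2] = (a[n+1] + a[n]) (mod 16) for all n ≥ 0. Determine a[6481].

10

a[0] = 11, a[1] = 10, a[2] = 5, a[3] = 15, a[4] = 4, a[5] = 3, a[6] = 7, a[7] = 10, a[8] = 1, a[9] = 11, a[10] = 12, a[11] = 7, a[12] = 3, a[13] = 10, a[14] = 13, a[15] = 7, a[16] = 4, a[17] = 11, a[18] = 15, a[19] = 10, a[20] = 9, a[21] = 3, a[22] = 12, a[23] = 15, a[24] = 11, a[25] = 10.
The sequence repeats with period 24.
(6481 - 0) mod 24 = 1, so a[6481] = a[1] = 10.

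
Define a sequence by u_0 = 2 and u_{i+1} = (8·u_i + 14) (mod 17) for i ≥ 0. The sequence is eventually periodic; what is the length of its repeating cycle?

We have u_0 = 2, u_1 = 13, u_2 = 16, u_3 = 6, u_4 = 11, u_5 = 0, u_6 = 14, u_7 = 7, u_8 = 2.
Since u_8 = u_0 = 2, the sequence is periodic with period 8.

8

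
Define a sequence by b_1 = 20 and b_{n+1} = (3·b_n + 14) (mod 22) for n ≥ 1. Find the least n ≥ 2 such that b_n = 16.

We have b_1 = 20; b_2 = 8; b_3 = 16; b_4 = 18; b_5 = 2; b_6 = 20.
The sequence repeats with period 5.
The value 16 first appears (with n ≥ 2) at b_3.

3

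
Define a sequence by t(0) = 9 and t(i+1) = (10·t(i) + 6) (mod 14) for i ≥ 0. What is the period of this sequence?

6

We have t(0) = 9, t(1) = 12, t(2) = 0, t(3) = 6, t(4) = 10, t(5) = 8, t(6) = 2, t(7) = 12.
Since t(7) = t(1) = 12, the sequence is eventually periodic: after a pre-period of length 1 it cycles with period 6.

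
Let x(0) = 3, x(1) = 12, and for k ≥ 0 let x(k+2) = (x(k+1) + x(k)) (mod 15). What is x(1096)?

We have x(0) = 3, x(1) = 12, x(2) = 0, x(3) = 12, x(4) = 12, x(5) = 9, x(6) = 6, x(7) = 0, x(8) = 6, x(9) = 6, x(10) = 12, x(11) = 3, x(12) = 0, x(13) = 3, x(14) = 3, x(15) = 6, x(16) = 9, x(17) = 0, x(18) = 9, x(19) = 9, x(20) = 3, x(21) = 12.
The sequence repeats with period 20.
(1096 - 0) mod 20 = 16, so x(1096) = x(16) = 9.

9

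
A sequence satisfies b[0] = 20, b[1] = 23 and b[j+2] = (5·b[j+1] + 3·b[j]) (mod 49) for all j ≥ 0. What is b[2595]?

41

Computing terms: b[0] = 20, b[1] = 23, b[2] = 28, b[3] = 13, b[4] = 2, b[5] = 0, b[6] = 6, b[7] = 30, b[8] = 21, b[9] = 48, b[10] = 9, b[11] = 42, b[12] = 41, b[13] = 37, b[14] = 14, b[15] = 34, b[16] = 16, b[17] = 35, b[18] = 27, b[19] = 44, b[20] = 7, b[21] = 20, b[22] = 23.
Since (b[21], b[22]) = (b[0], b[1]) = (20, 23) (two consecutive terms determine the rest), the sequence is periodic with period 21.
(2595 - 0) mod 21 = 12, so b[2595] = b[12] = 41.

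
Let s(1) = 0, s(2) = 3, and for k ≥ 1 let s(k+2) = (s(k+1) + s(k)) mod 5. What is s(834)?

4

Listing terms: s(1) = 0; s(2) = 3; s(3) = 3; s(4) = 1; s(5) = 4; s(6) = 0; s(7) = 4; s(8) = 4; s(9) = 3; s(10) = 2; s(11) = 0; s(12) = 2; s(13) = 2; s(14) = 4; s(15) = 1; s(16) = 0; s(17) = 1; s(18) = 1; s(19) = 2; s(20) = 3; s(21) = 0; s(22) = 3.
The sequence repeats with period 20.
(834 - 1) mod 20 = 13, so s(834) = s(14) = 4.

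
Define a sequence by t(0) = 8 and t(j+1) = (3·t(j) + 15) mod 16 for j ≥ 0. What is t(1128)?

Computing terms: t(0) = 8,  t(1) = 7,  t(2) = 4,  t(3) = 11,  t(4) = 0,  t(5) = 15,  t(6) = 12,  t(7) = 3,  t(8) = 8.
Since t(8) = t(0) = 8, the sequence is periodic with period 8.
(1128 - 0) mod 8 = 0, so t(1128) = t(0) = 8.

8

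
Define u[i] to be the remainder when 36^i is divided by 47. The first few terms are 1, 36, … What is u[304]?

18

u[0] = 1,  u[1] = 36,  u[2] = 27,  u[3] = 32,  u[4] = 24,  u[5] = 18,  u[6] = 37,  u[7] = 16,  u[8] = 12,  u[9] = 9,  u[10] = 42,  u[11] = 8,  u[12] = 6,  u[13] = 28,  u[14] = 21,  u[15] = 4,  u[16] = 3,  u[17] = 14,  u[18] = 34,  u[19] = 2,  u[20] = 25,  u[21] = 7,  u[22] = 17,  u[23] = 1.
Since u[23] = u[0] = 1, the sequence is periodic with period 23.
So u[304] = u[0 + ((304-0) mod 23)] = u[5] = 18.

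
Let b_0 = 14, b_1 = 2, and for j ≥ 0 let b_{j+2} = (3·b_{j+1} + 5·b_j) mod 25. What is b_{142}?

1

Listing terms: b_0 = 14; b_1 = 2; b_2 = 1; b_3 = 13; b_4 = 19; b_5 = 22; b_6 = 11; b_7 = 18; b_8 = 9; b_9 = 17; b_{10} = 21; b_{11} = 23; b_{12} = 24; b_{13} = 12; b_{14} = 6; b_{15} = 3; b_{16} = 14; b_{17} = 7; b_{18} = 16; b_{19} = 8; b_{20} = 4; b_{21} = 2; b_{22} = 1.
Since (b_{21}, b_{22}) = (b_1, b_2) = (2, 1) (two consecutive terms determine the rest), the sequence is eventually periodic: after a pre-period of length 1 it cycles with period 20.
For j ≥ 1, b_j depends only on (j - 1) mod 20. (142 - 1) mod 20 = 1, so b_{142} = b_2 = 1.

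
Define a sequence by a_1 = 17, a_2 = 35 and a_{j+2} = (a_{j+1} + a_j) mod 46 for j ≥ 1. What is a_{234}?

6

a_1 = 17, a_2 = 35, a_3 = 6, a_4 = 41, a_5 = 1, a_6 = 42, a_7 = 43, a_8 = 39, a_9 = 36, a_{10} = 29, a_{11} = 19, a_{12} = 2, a_{13} = 21, a_{14} = 23, a_{15} = 44, a_{16} = 21, a_{17} = 19, a_{18} = 40, a_{19} = 13, a_{20} = 7, a_{21} = 20, a_{22} = 27, a_{23} = 1, a_{24} = 28, a_{25} = 29, a_{26} = 11, a_{27} = 40, a_{28} = 5, a_{29} = 45, a_{30} = 4, a_{31} = 3, a_{32} = 7, a_{33} = 10, a_{34} = 17, a_{35} = 27, a_{36} = 44, a_{37} = 25, a_{38} = 23, a_{39} = 2, a_{40} = 25, a_{41} = 27, a_{42} = 6, a_{43} = 33, a_{44} = 39, a_{45} = 26, a_{46} = 19, a_{47} = 45, a_{48} = 18, a_{49} = 17, a_{50} = 35.
Since (a_{49}, a_{50}) = (a_1, a_2) = (17, 35) (two consecutive terms determine the rest), the sequence is periodic with period 48.
(234 - 1) mod 48 = 41, so a_{234} = a_{42} = 6.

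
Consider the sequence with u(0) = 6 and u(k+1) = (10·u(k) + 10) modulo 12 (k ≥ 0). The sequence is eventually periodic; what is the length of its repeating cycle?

3

Listing terms: u(0) = 6; u(1) = 10; u(2) = 2; u(3) = 6.
Since u(3) = u(0) = 6, the sequence is periodic with period 3.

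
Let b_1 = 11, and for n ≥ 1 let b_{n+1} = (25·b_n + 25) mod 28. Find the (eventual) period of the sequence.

12

Listing terms: b_1 = 11,  b_2 = 20,  b_3 = 21,  b_4 = 18,  b_5 = 27,  b_6 = 0,  b_7 = 25,  b_8 = 6,  b_9 = 7,  b_{10} = 4,  b_{11} = 13,  b_{12} = 14,  b_{13} = 11.
The sequence repeats with period 12.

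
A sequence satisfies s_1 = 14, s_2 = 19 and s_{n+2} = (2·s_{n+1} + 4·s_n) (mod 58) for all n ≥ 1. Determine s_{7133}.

Computing terms: s_1 = 14,  s_2 = 19,  s_3 = 36,  s_4 = 32,  s_5 = 34,  s_6 = 22,  s_7 = 6,  s_8 = 42,  s_9 = 50,  s_{10} = 36,  s_{11} = 40,  s_{12} = 50,  s_{13} = 28,  s_{14} = 24,  s_{15} = 44,  s_{16} = 10,  s_{17} = 22,  s_{18} = 26,  s_{19} = 24,  s_{20} = 36,  s_{21} = 52,  s_{22} = 16,  s_{23} = 8,  s_{24} = 22,  s_{25} = 18,  s_{26} = 8,  s_{27} = 30,  s_{28} = 34,  s_{29} = 14,  s_{30} = 48,  s_{31} = 36,  s_{32} = 32.
Since (s_{31}, s_{32}) = (s_3, s_4) = (36, 32) (two consecutive terms determine the rest), the sequence is eventually periodic: after a pre-period of length 2 it cycles with period 28.
For n ≥ 3, s_n depends only on (n - 3) mod 28. (7133 - 3) mod 28 = 18, so s_{7133} = s_{21} = 52.

52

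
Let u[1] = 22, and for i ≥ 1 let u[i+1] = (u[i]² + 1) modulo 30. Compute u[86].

5

We have u[1] = 22, u[2] = 5, u[3] = 26, u[4] = 17, u[5] = 20, u[6] = 11, u[7] = 2, u[8] = 5.
Since u[8] = u[2] = 5, the sequence is eventually periodic: after a pre-period of length 1 it cycles with period 6.
For i ≥ 2, u[i] depends only on (i - 2) mod 6. (86 - 2) mod 6 = 0, so u[86] = u[2] = 5.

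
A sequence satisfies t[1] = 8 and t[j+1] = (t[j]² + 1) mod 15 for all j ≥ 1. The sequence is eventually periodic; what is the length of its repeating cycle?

3

Computing terms: t[1] = 8, t[2] = 5, t[3] = 11, t[4] = 2, t[5] = 5.
Since t[5] = t[2] = 5, the sequence is eventually periodic: after a pre-period of length 1 it cycles with period 3.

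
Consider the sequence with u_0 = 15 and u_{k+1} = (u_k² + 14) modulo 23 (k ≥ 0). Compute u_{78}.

0

Listing terms: u_0 = 15, u_1 = 9, u_2 = 3, u_3 = 0, u_4 = 14, u_5 = 3.
Since u_5 = u_2 = 3, the sequence is eventually periodic: after a pre-period of length 2 it cycles with period 3.
For k ≥ 2, u_k depends only on (k - 2) mod 3. (78 - 2) mod 3 = 1, so u_{78} = u_3 = 0.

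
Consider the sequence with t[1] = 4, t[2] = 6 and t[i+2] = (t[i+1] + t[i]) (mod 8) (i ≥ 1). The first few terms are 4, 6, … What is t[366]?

2

Computing terms: t[1] = 4, t[2] = 6, t[3] = 2, t[4] = 0, t[5] = 2, t[6] = 2, t[7] = 4, t[8] = 6.
The sequence repeats with period 6.
(366 - 1) mod 6 = 5, so t[366] = t[6] = 2.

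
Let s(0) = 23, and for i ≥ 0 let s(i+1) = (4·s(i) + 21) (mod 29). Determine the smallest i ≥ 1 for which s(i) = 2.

We have s(0) = 23; s(1) = 26; s(2) = 9; s(3) = 28; s(4) = 17; s(5) = 2; s(6) = 0; s(7) = 21; s(8) = 18; s(9) = 6; s(10) = 16; s(11) = 27; s(12) = 13; s(13) = 15; s(14) = 23.
The sequence repeats with period 14.
The value 2 first appears (with i ≥ 1) at s(5).

5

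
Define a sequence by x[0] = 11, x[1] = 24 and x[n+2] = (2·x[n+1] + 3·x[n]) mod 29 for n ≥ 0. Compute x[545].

x[0] = 11,  x[1] = 24,  x[2] = 23,  x[3] = 2,  x[4] = 15,  x[5] = 7,  x[6] = 1,  x[7] = 23,  x[8] = 20,  x[9] = 22,  x[10] = 17,  x[11] = 13,  x[12] = 19,  x[13] = 19,  x[14] = 8,  x[15] = 15,  x[16] = 25,  x[17] = 8,  x[18] = 4,  x[19] = 3,  x[20] = 18,  x[21] = 16,  x[22] = 28,  x[23] = 17,  x[24] = 2,  x[25] = 26,  x[26] = 0,  x[27] = 20,  x[28] = 11,  x[29] = 24.
The sequence repeats with period 28.
So x[545] = x[0 + ((545-0) mod 28)] = x[13] = 19.

19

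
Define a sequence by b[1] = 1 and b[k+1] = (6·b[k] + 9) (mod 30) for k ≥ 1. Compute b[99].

3

We have b[1] = 1, b[2] = 15, b[3] = 9, b[4] = 3, b[5] = 27, b[6] = 21, b[7] = 15.
Since b[7] = b[2] = 15, the sequence is eventually periodic: after a pre-period of length 1 it cycles with period 5.
For k ≥ 2, b[k] depends only on (k - 2) mod 5. (99 - 2) mod 5 = 2, so b[99] = b[4] = 3.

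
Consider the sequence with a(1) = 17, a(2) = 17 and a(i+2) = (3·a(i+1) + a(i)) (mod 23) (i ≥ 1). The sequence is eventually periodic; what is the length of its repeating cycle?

a(1) = 17; a(2) = 17; a(3) = 22; a(4) = 14; a(5) = 18; a(6) = 22; a(7) = 15; a(8) = 21; a(9) = 9; a(10) = 2; a(11) = 15; a(12) = 1; a(13) = 18; a(14) = 9; a(15) = 22; a(16) = 6; a(17) = 17; a(18) = 11; a(19) = 4; a(20) = 0; a(21) = 4; a(22) = 12; a(23) = 17; a(24) = 17.
The sequence repeats with period 22.

22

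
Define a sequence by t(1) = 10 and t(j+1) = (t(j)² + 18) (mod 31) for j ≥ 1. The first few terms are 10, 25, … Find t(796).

12

We have t(1) = 10,  t(2) = 25,  t(3) = 23,  t(4) = 20,  t(5) = 15,  t(6) = 26,  t(7) = 12,  t(8) = 7,  t(9) = 5,  t(10) = 12.
Since t(10) = t(7) = 12, the sequence is eventually periodic: after a pre-period of length 6 it cycles with period 3.
For j ≥ 7, t(j) depends only on (j - 7) mod 3. (796 - 7) mod 3 = 0, so t(796) = t(7) = 12.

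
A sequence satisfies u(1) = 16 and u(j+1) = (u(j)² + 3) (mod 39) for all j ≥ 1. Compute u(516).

16

Computing terms: u(1) = 16; u(2) = 25; u(3) = 4; u(4) = 19; u(5) = 13; u(6) = 16.
The sequence repeats with period 5.
So u(516) = u(1 + ((516-1) mod 5)) = u(1) = 16.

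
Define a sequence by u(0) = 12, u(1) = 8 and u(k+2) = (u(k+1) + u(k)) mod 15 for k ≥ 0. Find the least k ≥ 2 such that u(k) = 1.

u(0) = 12, u(1) = 8, u(2) = 5, u(3) = 13, u(4) = 3, u(5) = 1, u(6) = 4, u(7) = 5, u(8) = 9, u(9) = 14, u(10) = 8, u(11) = 7, u(12) = 0, u(13) = 7, u(14) = 7, u(15) = 14, u(16) = 6, u(17) = 5, u(18) = 11, u(19) = 1, u(20) = 12, u(21) = 13, u(22) = 10, u(23) = 8, u(24) = 3, u(25) = 11, u(26) = 14, u(27) = 10, u(28) = 9, u(29) = 4, u(30) = 13, u(31) = 2, u(32) = 0, u(33) = 2, u(34) = 2, u(35) = 4, u(36) = 6, u(37) = 10, u(38) = 1, u(39) = 11, u(40) = 12, u(41) = 8.
Since (u(40), u(41)) = (u(0), u(1)) = (12, 8) (two consecutive terms determine the rest), the sequence is periodic with period 40.
The value 1 first appears (with k ≥ 2) at u(5).

5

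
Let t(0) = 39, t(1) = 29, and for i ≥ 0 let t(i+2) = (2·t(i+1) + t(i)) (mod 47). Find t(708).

Listing terms: t(0) = 39,  t(1) = 29,  t(2) = 3,  t(3) = 35,  t(4) = 26,  t(5) = 40,  t(6) = 12,  t(7) = 17,  t(8) = 46,  t(9) = 15,  t(10) = 29,  t(11) = 26,  t(12) = 34,  t(13) = 0,  t(14) = 34,  t(15) = 21,  t(16) = 29,  t(17) = 32,  t(18) = 46,  t(19) = 30,  t(20) = 12,  t(21) = 7,  t(22) = 26,  t(23) = 12,  t(24) = 3,  t(25) = 18,  t(26) = 39,  t(27) = 2,  t(28) = 43,  t(29) = 41,  t(30) = 31,  t(31) = 9,  t(32) = 2,  t(33) = 13,  t(34) = 28,  t(35) = 22,  t(36) = 25,  t(37) = 25,  t(38) = 28,  t(39) = 34,  t(40) = 2,  t(41) = 38,  t(42) = 31,  t(43) = 6,  t(44) = 43,  t(45) = 45,  t(46) = 39,  t(47) = 29.
Since (t(46), t(47)) = (t(0), t(1)) = (39, 29) (two consecutive terms determine the rest), the sequence is periodic with period 46.
So t(708) = t(0 + ((708-0) mod 46)) = t(18) = 46.

46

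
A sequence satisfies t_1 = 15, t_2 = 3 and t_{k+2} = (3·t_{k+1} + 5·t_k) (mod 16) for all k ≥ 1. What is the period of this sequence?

24

We have t_1 = 15,  t_2 = 3,  t_3 = 4,  t_4 = 11,  t_5 = 5,  t_6 = 6,  t_7 = 11,  t_8 = 15,  t_9 = 4,  t_{10} = 7,  t_{11} = 9,  t_{12} = 14,  t_{13} = 7,  t_{14} = 11,  t_{15} = 4,  t_{16} = 3,  t_{17} = 13,  t_{18} = 6,  t_{19} = 3,  t_{20} = 7,  t_{21} = 4,  t_{22} = 15,  t_{23} = 1,  t_{24} = 14,  t_{25} = 15,  t_{26} = 3.
Since (t_{25}, t_{26}) = (t_1, t_2) = (15, 3) (two consecutive terms determine the rest), the sequence is periodic with period 24.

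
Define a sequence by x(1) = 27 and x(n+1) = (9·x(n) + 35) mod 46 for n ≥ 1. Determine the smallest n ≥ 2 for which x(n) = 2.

2

x(1) = 27,  x(2) = 2,  x(3) = 7,  x(4) = 6,  x(5) = 43,  x(6) = 8,  x(7) = 15,  x(8) = 32,  x(9) = 1,  x(10) = 44,  x(11) = 17,  x(12) = 4,  x(13) = 25,  x(14) = 30,  x(15) = 29,  x(16) = 20,  x(17) = 31,  x(18) = 38,  x(19) = 9,  x(20) = 24,  x(21) = 21,  x(22) = 40,  x(23) = 27.
The sequence repeats with period 22.
The value 2 first appears (with n ≥ 2) at x(2).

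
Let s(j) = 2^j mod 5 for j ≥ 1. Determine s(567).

Computing terms: s(1) = 2, s(2) = 4, s(3) = 3, s(4) = 1, s(5) = 2.
Since s(5) = s(1) = 2, the sequence is periodic with period 4.
So s(567) = s(1 + ((567-1) mod 4)) = s(3) = 3.

3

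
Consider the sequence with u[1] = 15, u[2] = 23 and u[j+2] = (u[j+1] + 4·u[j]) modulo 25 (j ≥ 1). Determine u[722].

23

u[1] = 15,  u[2] = 23,  u[3] = 8,  u[4] = 0,  u[5] = 7,  u[6] = 7,  u[7] = 10,  u[8] = 13,  u[9] = 3,  u[10] = 5,  u[11] = 17,  u[12] = 12,  u[13] = 5,  u[14] = 3,  u[15] = 23,  u[16] = 10,  u[17] = 2,  u[18] = 17,  u[19] = 0,  u[20] = 18,  u[21] = 18,  u[22] = 15,  u[23] = 12,  u[24] = 22,  u[25] = 20,  u[26] = 8,  u[27] = 13,  u[28] = 20,  u[29] = 22,  u[30] = 2,  u[31] = 15,  u[32] = 23.
The sequence repeats with period 30.
(722 - 1) mod 30 = 1, so u[722] = u[2] = 23.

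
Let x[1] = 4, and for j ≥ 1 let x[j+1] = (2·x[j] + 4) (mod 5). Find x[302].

2

Listing terms: x[1] = 4,  x[2] = 2,  x[3] = 3,  x[4] = 0,  x[5] = 4.
The sequence repeats with period 4.
So x[302] = x[1 + ((302-1) mod 4)] = x[2] = 2.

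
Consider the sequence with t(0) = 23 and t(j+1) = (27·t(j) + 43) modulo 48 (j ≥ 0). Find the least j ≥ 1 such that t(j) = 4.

7

Computing terms: t(0) = 23; t(1) = 40; t(2) = 19; t(3) = 28; t(4) = 31; t(5) = 16; t(6) = 43; t(7) = 4; t(8) = 7; t(9) = 40.
Since t(9) = t(1) = 40, the sequence is eventually periodic: after a pre-period of length 1 it cycles with period 8.
The value 4 first appears (with j ≥ 1) at t(7).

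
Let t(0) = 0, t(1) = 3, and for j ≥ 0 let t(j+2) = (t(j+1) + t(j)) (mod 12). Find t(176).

Computing terms: t(0) = 0, t(1) = 3, t(2) = 3, t(3) = 6, t(4) = 9, t(5) = 3, t(6) = 0, t(7) = 3.
Since (t(6), t(7)) = (t(0), t(1)) = (0, 3) (two consecutive terms determine the rest), the sequence is periodic with period 6.
(176 - 0) mod 6 = 2, so t(176) = t(2) = 3.

3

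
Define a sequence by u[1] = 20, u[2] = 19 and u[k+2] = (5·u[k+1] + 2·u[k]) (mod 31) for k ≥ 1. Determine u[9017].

13

u[1] = 20, u[2] = 19, u[3] = 11, u[4] = 0, u[5] = 22, u[6] = 17, u[7] = 5, u[8] = 28, u[9] = 26, u[10] = 0, u[11] = 21, u[12] = 12, u[13] = 9, u[14] = 7, u[15] = 22, u[16] = 0, u[17] = 13, u[18] = 3, u[19] = 10, u[20] = 25, u[21] = 21, u[22] = 0, u[23] = 11, u[24] = 24, u[25] = 18, u[26] = 14, u[27] = 13, u[28] = 0, u[29] = 26, u[30] = 6, u[31] = 20, u[32] = 19.
The sequence repeats with period 30.
So u[9017] = u[1 + ((9017-1) mod 30)] = u[17] = 13.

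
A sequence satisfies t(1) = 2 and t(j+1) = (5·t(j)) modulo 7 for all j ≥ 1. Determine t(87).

t(1) = 2; t(2) = 3; t(3) = 1; t(4) = 5; t(5) = 4; t(6) = 6; t(7) = 2.
Since t(7) = t(1) = 2, the sequence is periodic with period 6.
So t(87) = t(1 + ((87-1) mod 6)) = t(3) = 1.

1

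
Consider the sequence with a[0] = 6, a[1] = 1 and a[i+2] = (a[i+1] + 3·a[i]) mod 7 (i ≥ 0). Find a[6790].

1

Computing terms: a[0] = 6,  a[1] = 1,  a[2] = 5,  a[3] = 1,  a[4] = 2,  a[5] = 5,  a[6] = 4,  a[7] = 5,  a[8] = 3,  a[9] = 4,  a[10] = 6,  a[11] = 4,  a[12] = 1,  a[13] = 6,  a[14] = 2,  a[15] = 6,  a[16] = 5,  a[17] = 2,  a[18] = 3,  a[19] = 2,  a[20] = 4,  a[21] = 3,  a[22] = 1,  a[23] = 3,  a[24] = 6,  a[25] = 1.
The sequence repeats with period 24.
(6790 - 0) mod 24 = 22, so a[6790] = a[22] = 1.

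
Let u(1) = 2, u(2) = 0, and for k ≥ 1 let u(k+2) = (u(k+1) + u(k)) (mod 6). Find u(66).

0

We have u(1) = 2, u(2) = 0, u(3) = 2, u(4) = 2, u(5) = 4, u(6) = 0, u(7) = 4, u(8) = 4, u(9) = 2, u(10) = 0.
Since (u(9), u(10)) = (u(1), u(2)) = (2, 0) (two consecutive terms determine the rest), the sequence is periodic with period 8.
So u(66) = u(1 + ((66-1) mod 8)) = u(2) = 0.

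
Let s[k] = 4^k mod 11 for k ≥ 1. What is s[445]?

1

s[1] = 4; s[2] = 5; s[3] = 9; s[4] = 3; s[5] = 1; s[6] = 4.
Since s[6] = s[1] = 4, the sequence is periodic with period 5.
(445 - 1) mod 5 = 4, so s[445] = s[5] = 1.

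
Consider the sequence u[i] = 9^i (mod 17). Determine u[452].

16

u[1] = 9,  u[2] = 13,  u[3] = 15,  u[4] = 16,  u[5] = 8,  u[6] = 4,  u[7] = 2,  u[8] = 1,  u[9] = 9.
Since u[9] = u[1] = 9, the sequence is periodic with period 8.
(452 - 1) mod 8 = 3, so u[452] = u[4] = 16.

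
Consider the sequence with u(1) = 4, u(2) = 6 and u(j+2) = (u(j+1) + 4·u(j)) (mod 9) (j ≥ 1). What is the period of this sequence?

u(1) = 4,  u(2) = 6,  u(3) = 4,  u(4) = 1,  u(5) = 8,  u(6) = 3,  u(7) = 8,  u(8) = 2,  u(9) = 7,  u(10) = 6,  u(11) = 7,  u(12) = 4,  u(13) = 5,  u(14) = 3,  u(15) = 5,  u(16) = 8,  u(17) = 1,  u(18) = 6,  u(19) = 1,  u(20) = 7,  u(21) = 2,  u(22) = 3,  u(23) = 2,  u(24) = 5,  u(25) = 4,  u(26) = 6.
The sequence repeats with period 24.

24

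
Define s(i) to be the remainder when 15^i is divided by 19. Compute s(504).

s(0) = 1; s(1) = 15; s(2) = 16; s(3) = 12; s(4) = 9; s(5) = 2; s(6) = 11; s(7) = 13; s(8) = 5; s(9) = 18; s(10) = 4; s(11) = 3; s(12) = 7; s(13) = 10; s(14) = 17; s(15) = 8; s(16) = 6; s(17) = 14; s(18) = 1.
The sequence repeats with period 18.
(504 - 0) mod 18 = 0, so s(504) = s(0) = 1.

1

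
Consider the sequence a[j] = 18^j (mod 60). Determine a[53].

48

Computing terms: a[1] = 18; a[2] = 24; a[3] = 12; a[4] = 36; a[5] = 48; a[6] = 24.
Since a[6] = a[2] = 24, the sequence is eventually periodic: after a pre-period of length 1 it cycles with period 4.
For j ≥ 2, a[j] depends only on (j - 2) mod 4. (53 - 2) mod 4 = 3, so a[53] = a[5] = 48.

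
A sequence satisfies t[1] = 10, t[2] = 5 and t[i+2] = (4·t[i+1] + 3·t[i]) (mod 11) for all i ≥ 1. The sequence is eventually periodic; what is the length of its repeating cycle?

We have t[1] = 10; t[2] = 5; t[3] = 6; t[4] = 6; t[5] = 9; t[6] = 10; t[7] = 1; t[8] = 1; t[9] = 7; t[10] = 9; t[11] = 2; t[12] = 2; t[13] = 3; t[14] = 7; t[15] = 4; t[16] = 4; t[17] = 6; t[18] = 3; t[19] = 8; t[20] = 8; t[21] = 1; t[22] = 6; t[23] = 5; t[24] = 5; t[25] = 2; t[26] = 1; t[27] = 10; t[28] = 10; t[29] = 4; t[30] = 2; t[31] = 9; t[32] = 9; t[33] = 8; t[34] = 4; t[35] = 7; t[36] = 7; t[37] = 5; t[38] = 8; t[39] = 3; t[40] = 3; t[41] = 10; t[42] = 5.
Since (t[41], t[42]) = (t[1], t[2]) = (10, 5) (two consecutive terms determine the rest), the sequence is periodic with period 40.

40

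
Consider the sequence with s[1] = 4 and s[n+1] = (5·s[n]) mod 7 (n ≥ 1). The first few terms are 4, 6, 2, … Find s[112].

s[1] = 4,  s[2] = 6,  s[3] = 2,  s[4] = 3,  s[5] = 1,  s[6] = 5,  s[7] = 4.
Since s[7] = s[1] = 4, the sequence is periodic with period 6.
So s[112] = s[1 + ((112-1) mod 6)] = s[4] = 3.

3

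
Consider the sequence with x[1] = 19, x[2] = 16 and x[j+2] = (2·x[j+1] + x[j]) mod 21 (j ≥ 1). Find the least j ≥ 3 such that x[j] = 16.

x[1] = 19,  x[2] = 16,  x[3] = 9,  x[4] = 13,  x[5] = 14,  x[6] = 20,  x[7] = 12,  x[8] = 2,  x[9] = 16,  x[10] = 13,  x[11] = 0,  x[12] = 13,  x[13] = 5,  x[14] = 2,  x[15] = 9,  x[16] = 20,  x[17] = 7,  x[18] = 13,  x[19] = 12,  x[20] = 16,  x[21] = 2,  x[22] = 20,  x[23] = 0,  x[24] = 20,  x[25] = 19,  x[26] = 16.
Since (x[25], x[26]) = (x[1], x[2]) = (19, 16) (two consecutive terms determine the rest), the sequence is periodic with period 24.
The value 16 first appears (with j ≥ 3) at x[9].

9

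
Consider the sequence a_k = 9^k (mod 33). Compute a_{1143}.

3

Computing terms: a_1 = 9,  a_2 = 15,  a_3 = 3,  a_4 = 27,  a_5 = 12,  a_6 = 9.
Since a_6 = a_1 = 9, the sequence is periodic with period 5.
(1143 - 1) mod 5 = 2, so a_{1143} = a_3 = 3.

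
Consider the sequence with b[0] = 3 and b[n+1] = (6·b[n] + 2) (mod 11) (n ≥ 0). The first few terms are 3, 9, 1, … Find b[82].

1

Computing terms: b[0] = 3, b[1] = 9, b[2] = 1, b[3] = 8, b[4] = 6, b[5] = 5, b[6] = 10, b[7] = 7, b[8] = 0, b[9] = 2, b[10] = 3.
Since b[10] = b[0] = 3, the sequence is periodic with period 10.
So b[82] = b[0 + ((82-0) mod 10)] = b[2] = 1.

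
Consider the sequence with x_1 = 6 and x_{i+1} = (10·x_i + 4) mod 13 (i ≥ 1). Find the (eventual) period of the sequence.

We have x_1 = 6; x_2 = 12; x_3 = 7; x_4 = 9; x_5 = 3; x_6 = 8; x_7 = 6.
Since x_7 = x_1 = 6, the sequence is periodic with period 6.

6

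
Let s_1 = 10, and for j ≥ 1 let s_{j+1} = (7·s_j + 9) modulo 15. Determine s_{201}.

10

Computing terms: s_1 = 10,  s_2 = 4,  s_3 = 7,  s_4 = 13,  s_5 = 10.
Since s_5 = s_1 = 10, the sequence is periodic with period 4.
So s_{201} = s_{1 + ((201-1) mod 4)} = s_1 = 10.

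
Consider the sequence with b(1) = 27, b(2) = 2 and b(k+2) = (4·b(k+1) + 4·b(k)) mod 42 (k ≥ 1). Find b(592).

Listing terms: b(1) = 27, b(2) = 2, b(3) = 32, b(4) = 10, b(5) = 0, b(6) = 40, b(7) = 34, b(8) = 2, b(9) = 18, b(10) = 38, b(11) = 14, b(12) = 40, b(13) = 6, b(14) = 16, b(15) = 4, b(16) = 38, b(17) = 0, b(18) = 26, b(19) = 20, b(20) = 16, b(21) = 18, b(22) = 10, b(23) = 28, b(24) = 26, b(25) = 6, b(26) = 2, b(27) = 32.
Since (b(26), b(27)) = (b(2), b(3)) = (2, 32) (two consecutive terms determine the rest), the sequence is eventually periodic: after a pre-period of length 1 it cycles with period 24.
For k ≥ 2, b(k) depends only on (k - 2) mod 24. (592 - 2) mod 24 = 14, so b(592) = b(16) = 38.

38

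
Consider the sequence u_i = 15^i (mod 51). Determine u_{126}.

u_1 = 15, u_2 = 21, u_3 = 9, u_4 = 33, u_5 = 36, u_6 = 30, u_7 = 42, u_8 = 18, u_9 = 15.
Since u_9 = u_1 = 15, the sequence is periodic with period 8.
So u_{126} = u_{1 + ((126-1) mod 8)} = u_6 = 30.

30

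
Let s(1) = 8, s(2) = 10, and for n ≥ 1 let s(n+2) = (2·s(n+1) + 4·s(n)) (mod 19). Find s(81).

0

s(1) = 8,  s(2) = 10,  s(3) = 14,  s(4) = 11,  s(5) = 2,  s(6) = 10,  s(7) = 9,  s(8) = 1,  s(9) = 0,  s(10) = 4,  s(11) = 8,  s(12) = 13,  s(13) = 1,  s(14) = 16,  s(15) = 17,  s(16) = 3,  s(17) = 17,  s(18) = 8,  s(19) = 8,  s(20) = 10.
The sequence repeats with period 18.
So s(81) = s(1 + ((81-1) mod 18)) = s(9) = 0.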